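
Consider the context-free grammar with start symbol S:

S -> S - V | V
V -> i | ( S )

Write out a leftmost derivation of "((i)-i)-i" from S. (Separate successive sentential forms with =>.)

S => S-V => V-V => (S)-V => (S-V)-V => (V-V)-V => ((S)-V)-V => ((V)-V)-V => ((i)-V)-V => ((i)-i)-V => ((i)-i)-i

S => S-V   [S -> S - V]
S-V => V-V   [S -> V]
V-V => (S)-V   [V -> ( S )]
(S)-V => (S-V)-V   [S -> S - V]
(S-V)-V => (V-V)-V   [S -> V]
(V-V)-V => ((S)-V)-V   [V -> ( S )]
((S)-V)-V => ((V)-V)-V   [S -> V]
((V)-V)-V => ((i)-V)-V   [V -> i]
((i)-V)-V => ((i)-i)-V   [V -> i]
((i)-i)-V => ((i)-i)-i   [V -> i]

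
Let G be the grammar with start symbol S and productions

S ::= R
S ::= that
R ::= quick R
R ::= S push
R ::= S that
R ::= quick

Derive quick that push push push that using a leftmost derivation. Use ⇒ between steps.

S ⇒ R ⇒ S that ⇒ R that ⇒ S push that ⇒ R push that ⇒ S push push that ⇒ R push push that ⇒ quick R push push that ⇒ quick S push push push that ⇒ quick that push push push that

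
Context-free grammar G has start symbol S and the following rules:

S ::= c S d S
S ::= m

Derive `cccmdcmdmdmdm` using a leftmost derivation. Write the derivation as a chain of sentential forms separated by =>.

S => cSdS => ccSdSdS => cccSdSdSdS => cccmdSdSdS => cccmdcSdSdSdS => cccmdcmdSdSdS => cccmdcmdmdSdS => cccmdcmdmdmdS => cccmdcmdmdmdm

S => cSdS   [S ::= c S d S]
cSdS => ccSdSdS   [S ::= c S d S]
ccSdSdS => cccSdSdSdS   [S ::= c S d S]
cccSdSdSdS => cccmdSdSdS   [S ::= m]
cccmdSdSdS => cccmdcSdSdSdS   [S ::= c S d S]
cccmdcSdSdSdS => cccmdcmdSdSdS   [S ::= m]
cccmdcmdSdSdS => cccmdcmdmdSdS   [S ::= m]
cccmdcmdmdSdS => cccmdcmdmdmdS   [S ::= m]
cccmdcmdmdmdS => cccmdcmdmdmdm   [S ::= m]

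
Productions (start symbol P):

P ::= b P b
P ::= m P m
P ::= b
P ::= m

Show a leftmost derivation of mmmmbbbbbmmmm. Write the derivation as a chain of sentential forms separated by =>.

P => mPm   [P ::= m P m]
mPm => mmPmm   [P ::= m P m]
mmPmm => mmmPmmm   [P ::= m P m]
mmmPmmm => mmmmPmmmm   [P ::= m P m]
mmmmPmmmm => mmmmbPbmmmm   [P ::= b P b]
mmmmbPbmmmm => mmmmbbPbbmmmm   [P ::= b P b]
mmmmbbPbbmmmm => mmmmbbbbbmmmm   [P ::= b]

P => mPm => mmPmm => mmmPmmm => mmmmPmmmm => mmmmbPbmmmm => mmmmbbPbbmmmm => mmmmbbbbbmmmm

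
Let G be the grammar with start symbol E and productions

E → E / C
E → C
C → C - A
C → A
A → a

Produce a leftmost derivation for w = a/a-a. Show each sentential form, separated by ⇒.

E ⇒ E/C   [E → E / C]
E/C ⇒ C/C   [E → C]
C/C ⇒ A/C   [C → A]
A/C ⇒ a/C   [A → a]
a/C ⇒ a/C-A   [C → C - A]
a/C-A ⇒ a/A-A   [C → A]
a/A-A ⇒ a/a-A   [A → a]
a/a-A ⇒ a/a-a   [A → a]

E⇒E/C⇒C/C⇒A/C⇒a/C⇒a/C-A⇒a/A-A⇒a/a-A⇒a/a-a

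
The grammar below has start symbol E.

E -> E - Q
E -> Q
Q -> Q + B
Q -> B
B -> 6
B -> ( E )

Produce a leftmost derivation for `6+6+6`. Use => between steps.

E => Q => Q+B => Q+B+B => B+B+B => 6+B+B => 6+6+B => 6+6+6

E => Q   [E -> Q]
Q => Q+B   [Q -> Q + B]
Q+B => Q+B+B   [Q -> Q + B]
Q+B+B => B+B+B   [Q -> B]
B+B+B => 6+B+B   [B -> 6]
6+B+B => 6+6+B   [B -> 6]
6+6+B => 6+6+6   [B -> 6]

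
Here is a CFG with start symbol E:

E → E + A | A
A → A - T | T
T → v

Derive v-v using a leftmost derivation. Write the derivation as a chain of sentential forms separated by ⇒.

E ⇒ A   [E → A]
A ⇒ A-T   [A → A - T]
A-T ⇒ T-T   [A → T]
T-T ⇒ v-T   [T → v]
v-T ⇒ v-v   [T → v]

E⇒A⇒A-T⇒T-T⇒v-T⇒v-v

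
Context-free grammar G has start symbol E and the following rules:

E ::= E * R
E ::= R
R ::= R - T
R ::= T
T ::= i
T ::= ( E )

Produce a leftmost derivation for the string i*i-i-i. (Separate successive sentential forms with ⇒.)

E ⇒ E*R   [E ::= E * R]
E*R ⇒ R*R   [E ::= R]
R*R ⇒ T*R   [R ::= T]
T*R ⇒ i*R   [T ::= i]
i*R ⇒ i*R-T   [R ::= R - T]
i*R-T ⇒ i*R-T-T   [R ::= R - T]
i*R-T-T ⇒ i*T-T-T   [R ::= T]
i*T-T-T ⇒ i*i-T-T   [T ::= i]
i*i-T-T ⇒ i*i-i-T   [T ::= i]
i*i-i-T ⇒ i*i-i-i   [T ::= i]

E ⇒ E*R ⇒ R*R ⇒ T*R ⇒ i*R ⇒ i*R-T ⇒ i*R-T-T ⇒ i*T-T-T ⇒ i*i-T-T ⇒ i*i-i-T ⇒ i*i-i-i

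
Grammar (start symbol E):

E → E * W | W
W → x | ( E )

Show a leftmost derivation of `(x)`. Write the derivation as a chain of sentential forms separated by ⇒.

E ⇒ W ⇒ (E) ⇒ (W) ⇒ (x)

E ⇒ W   [E → W]
W ⇒ (E)   [W → ( E )]
(E) ⇒ (W)   [E → W]
(W) ⇒ (x)   [W → x]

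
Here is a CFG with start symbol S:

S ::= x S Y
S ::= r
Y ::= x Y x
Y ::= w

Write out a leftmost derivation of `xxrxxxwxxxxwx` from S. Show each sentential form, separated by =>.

S => xSY => xxSYY => xxrYY => xxrxYxY => xxrxxYxxY => xxrxxxYxxxY => xxrxxxwxxxY => xxrxxxwxxxxYx => xxrxxxwxxxxwx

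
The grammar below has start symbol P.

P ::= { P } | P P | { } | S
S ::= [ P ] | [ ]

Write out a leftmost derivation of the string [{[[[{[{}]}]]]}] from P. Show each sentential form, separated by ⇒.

P ⇒ S ⇒ [P] ⇒ [{P}] ⇒ [{S}] ⇒ [{[P]}] ⇒ [{[S]}] ⇒ [{[[P]]}] ⇒ [{[[S]]}] ⇒ [{[[[P]]]}] ⇒ [{[[[{P}]]]}] ⇒ [{[[[{S}]]]}] ⇒ [{[[[{[P]}]]]}] ⇒ [{[[[{[{}]}]]]}]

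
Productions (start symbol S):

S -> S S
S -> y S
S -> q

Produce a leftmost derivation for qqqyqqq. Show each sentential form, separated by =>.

S => SS   [S -> S S]
SS => qS   [S -> q]
qS => qSS   [S -> S S]
qSS => qSSS   [S -> S S]
qSSS => qqSS   [S -> q]
qqSS => qqSSS   [S -> S S]
qqSSS => qqSSSS   [S -> S S]
qqSSSS => qqqSSS   [S -> q]
qqqSSS => qqqySSS   [S -> y S]
qqqySSS => qqqyqSS   [S -> q]
qqqyqSS => qqqyqqS   [S -> q]
qqqyqqS => qqqyqqq   [S -> q]

S => SS => qS => qSS => qSSS => qqSS => qqSSS => qqSSSS => qqqSSS => qqqySSS => qqqyqSS => qqqyqqS => qqqyqqq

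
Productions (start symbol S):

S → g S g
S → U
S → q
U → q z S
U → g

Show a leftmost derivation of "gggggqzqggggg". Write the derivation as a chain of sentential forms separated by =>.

S => gSg => ggSgg => gggSggg => ggggSgggg => gggggSggggg => gggggUggggg => gggggqzSggggg => gggggqzqggggg

S => gSg   [S → g S g]
gSg => ggSgg   [S → g S g]
ggSgg => gggSggg   [S → g S g]
gggSggg => ggggSgggg   [S → g S g]
ggggSgggg => gggggSggggg   [S → g S g]
gggggSggggg => gggggUggggg   [S → U]
gggggUggggg => gggggqzSggggg   [U → q z S]
gggggqzSggggg => gggggqzqggggg   [S → q]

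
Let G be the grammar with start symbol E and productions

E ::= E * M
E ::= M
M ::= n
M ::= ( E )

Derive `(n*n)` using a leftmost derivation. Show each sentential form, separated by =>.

E => M   [E ::= M]
M => (E)   [M ::= ( E )]
(E) => (E*M)   [E ::= E * M]
(E*M) => (M*M)   [E ::= M]
(M*M) => (n*M)   [M ::= n]
(n*M) => (n*n)   [M ::= n]

E => M => (E) => (E*M) => (M*M) => (n*M) => (n*n)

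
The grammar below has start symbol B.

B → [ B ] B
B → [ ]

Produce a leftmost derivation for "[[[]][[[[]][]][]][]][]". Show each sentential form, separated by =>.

B=>[B]B=>[[B]B]B=>[[[]]B]B=>[[[]][B]B]B=>[[[]][[B]B]B]B=>[[[]][[[B]B]B]B]B=>[[[]][[[[]]B]B]B]B=>[[[]][[[[]][]]B]B]B=>[[[]][[[[]][]][]]B]B=>[[[]][[[[]][]][]][]]B=>[[[]][[[[]][]][]][]][]

B => [B]B   [B → [ B ] B]
[B]B => [[B]B]B   [B → [ B ] B]
[[B]B]B => [[[]]B]B   [B → [ ]]
[[[]]B]B => [[[]][B]B]B   [B → [ B ] B]
[[[]][B]B]B => [[[]][[B]B]B]B   [B → [ B ] B]
[[[]][[B]B]B]B => [[[]][[[B]B]B]B]B   [B → [ B ] B]
[[[]][[[B]B]B]B]B => [[[]][[[[]]B]B]B]B   [B → [ ]]
[[[]][[[[]]B]B]B]B => [[[]][[[[]][]]B]B]B   [B → [ ]]
[[[]][[[[]][]]B]B]B => [[[]][[[[]][]][]]B]B   [B → [ ]]
[[[]][[[[]][]][]]B]B => [[[]][[[[]][]][]][]]B   [B → [ ]]
[[[]][[[[]][]][]][]]B => [[[]][[[[]][]][]][]][]   [B → [ ]]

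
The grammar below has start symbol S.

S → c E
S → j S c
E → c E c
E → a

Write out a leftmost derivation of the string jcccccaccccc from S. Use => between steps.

S=>jSc=>jcEc=>jccEcc=>jcccEccc=>jccccEcccc=>jcccccEccccc=>jcccccaccccc

S => jSc   [S → j S c]
jSc => jcEc   [S → c E]
jcEc => jccEcc   [E → c E c]
jccEcc => jcccEccc   [E → c E c]
jcccEccc => jccccEcccc   [E → c E c]
jccccEcccc => jcccccEccccc   [E → c E c]
jcccccEccccc => jcccccaccccc   [E → a]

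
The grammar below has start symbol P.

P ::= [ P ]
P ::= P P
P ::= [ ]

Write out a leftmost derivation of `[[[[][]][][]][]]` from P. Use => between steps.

P => [P] => [PP] => [[P]P] => [[PP]P] => [[PPP]P] => [[[P]PP]P] => [[[PP]PP]P] => [[[[]P]PP]P] => [[[[][]]PP]P] => [[[[][]][]P]P] => [[[[][]][][]]P] => [[[[][]][][]][]]

P => [P]   [P ::= [ P ]]
[P] => [PP]   [P ::= P P]
[PP] => [[P]P]   [P ::= [ P ]]
[[P]P] => [[PP]P]   [P ::= P P]
[[PP]P] => [[PPP]P]   [P ::= P P]
[[PPP]P] => [[[P]PP]P]   [P ::= [ P ]]
[[[P]PP]P] => [[[PP]PP]P]   [P ::= P P]
[[[PP]PP]P] => [[[[]P]PP]P]   [P ::= [ ]]
[[[[]P]PP]P] => [[[[][]]PP]P]   [P ::= [ ]]
[[[[][]]PP]P] => [[[[][]][]P]P]   [P ::= [ ]]
[[[[][]][]P]P] => [[[[][]][][]]P]   [P ::= [ ]]
[[[[][]][][]]P] => [[[[][]][][]][]]   [P ::= [ ]]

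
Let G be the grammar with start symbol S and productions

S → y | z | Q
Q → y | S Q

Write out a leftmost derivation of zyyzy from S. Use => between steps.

S => Q => SQ => zQ => zSQ => zyQ => zySQ => zyyQ => zyySQ => zyyzQ => zyyzy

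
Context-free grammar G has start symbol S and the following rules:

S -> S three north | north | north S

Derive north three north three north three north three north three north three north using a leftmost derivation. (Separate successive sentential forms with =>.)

S => S three north => S three north three north => S three north three north three north => S three north three north three north three north => S three north three north three north three north three north => S three north three north three north three north three north three north => north three north three north three north three north three north three north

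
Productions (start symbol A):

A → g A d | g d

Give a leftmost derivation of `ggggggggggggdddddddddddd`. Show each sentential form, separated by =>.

A => gAd => ggAdd => gggAddd => ggggAdddd => gggggAddddd => ggggggAdddddd => gggggggAddddddd => ggggggggAdddddddd => gggggggggAddddddddd => ggggggggggAdddddddddd => gggggggggggAddddddddddd => ggggggggggggdddddddddddd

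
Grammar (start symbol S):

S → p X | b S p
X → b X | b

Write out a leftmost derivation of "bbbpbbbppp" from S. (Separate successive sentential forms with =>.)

S => bSp => bbSpp => bbbSppp => bbbpXppp => bbbpbXppp => bbbpbbXppp => bbbpbbbppp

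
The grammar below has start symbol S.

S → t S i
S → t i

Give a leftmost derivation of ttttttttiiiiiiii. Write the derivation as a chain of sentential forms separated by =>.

S=>tSi=>ttSii=>tttSiii=>ttttSiiii=>tttttSiiiii=>ttttttSiiiiii=>tttttttSiiiiiii=>ttttttttiiiiiiii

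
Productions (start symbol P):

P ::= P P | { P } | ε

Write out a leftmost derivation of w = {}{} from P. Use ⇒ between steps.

P ⇒ PP ⇒ PPP ⇒ {P}PP ⇒ {}PP ⇒ {}{P}P ⇒ {}{}P ⇒ {}{}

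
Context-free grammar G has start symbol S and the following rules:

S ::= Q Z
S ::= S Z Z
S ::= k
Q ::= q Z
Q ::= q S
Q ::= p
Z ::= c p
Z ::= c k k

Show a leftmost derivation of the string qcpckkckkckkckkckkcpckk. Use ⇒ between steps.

S ⇒ SZZ   [S ::= S Z Z]
SZZ ⇒ SZZZZ   [S ::= S Z Z]
SZZZZ ⇒ SZZZZZZ   [S ::= S Z Z]
SZZZZZZ ⇒ QZZZZZZZ   [S ::= Q Z]
QZZZZZZZ ⇒ qZZZZZZZZ   [Q ::= q Z]
qZZZZZZZZ ⇒ qcpZZZZZZZ   [Z ::= c p]
qcpZZZZZZZ ⇒ qcpckkZZZZZZ   [Z ::= c k k]
qcpckkZZZZZZ ⇒ qcpckkckkZZZZZ   [Z ::= c k k]
qcpckkckkZZZZZ ⇒ qcpckkckkckkZZZZ   [Z ::= c k k]
qcpckkckkckkZZZZ ⇒ qcpckkckkckkckkZZZ   [Z ::= c k k]
qcpckkckkckkckkZZZ ⇒ qcpckkckkckkckkckkZZ   [Z ::= c k k]
qcpckkckkckkckkckkZZ ⇒ qcpckkckkckkckkckkcpZ   [Z ::= c p]
qcpckkckkckkckkckkcpZ ⇒ qcpckkckkckkckkckkcpckk   [Z ::= c k k]

S ⇒ SZZ ⇒ SZZZZ ⇒ SZZZZZZ ⇒ QZZZZZZZ ⇒ qZZZZZZZZ ⇒ qcpZZZZZZZ ⇒ qcpckkZZZZZZ ⇒ qcpckkckkZZZZZ ⇒ qcpckkckkckkZZZZ ⇒ qcpckkckkckkckkZZZ ⇒ qcpckkckkckkckkckkZZ ⇒ qcpckkckkckkckkckkcpZ ⇒ qcpckkckkckkckkckkcpckk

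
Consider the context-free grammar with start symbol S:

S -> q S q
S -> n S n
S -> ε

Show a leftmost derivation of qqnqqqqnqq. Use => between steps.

S => qSq => qqSqq => qqnSnqq => qqnqSqnqq => qqnqqSqqnqq => qqnqqqqnqq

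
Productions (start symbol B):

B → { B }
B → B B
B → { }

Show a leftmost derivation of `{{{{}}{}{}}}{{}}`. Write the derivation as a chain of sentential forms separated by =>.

B => BB => {B}B => {{B}}B => {{BB}}B => {{BBB}}B => {{{B}BB}}B => {{{{}}BB}}B => {{{{}}{}B}}B => {{{{}}{}{}}}B => {{{{}}{}{}}}{B} => {{{{}}{}{}}}{{}}

B => BB   [B → B B]
BB => {B}B   [B → { B }]
{B}B => {{B}}B   [B → { B }]
{{B}}B => {{BB}}B   [B → B B]
{{BB}}B => {{BBB}}B   [B → B B]
{{BBB}}B => {{{B}BB}}B   [B → { B }]
{{{B}BB}}B => {{{{}}BB}}B   [B → { }]
{{{{}}BB}}B => {{{{}}{}B}}B   [B → { }]
{{{{}}{}B}}B => {{{{}}{}{}}}B   [B → { }]
{{{{}}{}{}}}B => {{{{}}{}{}}}{B}   [B → { B }]
{{{{}}{}{}}}{B} => {{{{}}{}{}}}{{}}   [B → { }]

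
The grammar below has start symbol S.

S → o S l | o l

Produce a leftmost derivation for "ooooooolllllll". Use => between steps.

S => oSl   [S → o S l]
oSl => ooSll   [S → o S l]
ooSll => oooSlll   [S → o S l]
oooSlll => ooooSllll   [S → o S l]
ooooSllll => oooooSlllll   [S → o S l]
oooooSlllll => ooooooSllllll   [S → o S l]
ooooooSllllll => ooooooolllllll   [S → o l]

S => oSl => ooSll => oooSlll => ooooSllll => oooooSlllll => ooooooSllllll => ooooooolllllll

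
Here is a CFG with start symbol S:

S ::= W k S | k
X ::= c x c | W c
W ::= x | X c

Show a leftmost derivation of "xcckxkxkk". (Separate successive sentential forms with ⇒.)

S ⇒ WkS   [S ::= W k S]
WkS ⇒ XckS   [W ::= X c]
XckS ⇒ WcckS   [X ::= W c]
WcckS ⇒ xcckS   [W ::= x]
xcckS ⇒ xcckWkS   [S ::= W k S]
xcckWkS ⇒ xcckxkS   [W ::= x]
xcckxkS ⇒ xcckxkWkS   [S ::= W k S]
xcckxkWkS ⇒ xcckxkxkS   [W ::= x]
xcckxkxkS ⇒ xcckxkxkk   [S ::= k]

S⇒WkS⇒XckS⇒WcckS⇒xcckS⇒xcckWkS⇒xcckxkS⇒xcckxkWkS⇒xcckxkxkS⇒xcckxkxkk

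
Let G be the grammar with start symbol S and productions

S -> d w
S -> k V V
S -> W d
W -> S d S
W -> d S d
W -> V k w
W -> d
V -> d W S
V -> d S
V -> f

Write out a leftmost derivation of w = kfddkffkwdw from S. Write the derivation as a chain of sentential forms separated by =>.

S => kVV   [S -> k V V]
kVV => kfV   [V -> f]
kfV => kfdWS   [V -> d W S]
kfdWS => kfdVkwS   [W -> V k w]
kfdVkwS => kfddSkwS   [V -> d S]
kfddSkwS => kfddkVVkwS   [S -> k V V]
kfddkVVkwS => kfddkfVkwS   [V -> f]
kfddkfVkwS => kfddkffkwS   [V -> f]
kfddkffkwS => kfddkffkwdw   [S -> d w]

S => kVV => kfV => kfdWS => kfdVkwS => kfddSkwS => kfddkVVkwS => kfddkfVkwS => kfddkffkwS => kfddkffkwdw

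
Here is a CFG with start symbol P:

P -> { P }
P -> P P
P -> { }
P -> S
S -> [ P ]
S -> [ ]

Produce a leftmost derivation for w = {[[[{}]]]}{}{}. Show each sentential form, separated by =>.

P => PP   [P -> P P]
PP => PPP   [P -> P P]
PPP => {P}PP   [P -> { P }]
{P}PP => {S}PP   [P -> S]
{S}PP => {[P]}PP   [S -> [ P ]]
{[P]}PP => {[S]}PP   [P -> S]
{[S]}PP => {[[P]]}PP   [S -> [ P ]]
{[[P]]}PP => {[[S]]}PP   [P -> S]
{[[S]]}PP => {[[[P]]]}PP   [S -> [ P ]]
{[[[P]]]}PP => {[[[{}]]]}PP   [P -> { }]
{[[[{}]]]}PP => {[[[{}]]]}{}P   [P -> { }]
{[[[{}]]]}{}P => {[[[{}]]]}{}{}   [P -> { }]

P => PP => PPP => {P}PP => {S}PP => {[P]}PP => {[S]}PP => {[[P]]}PP => {[[S]]}PP => {[[[P]]]}PP => {[[[{}]]]}PP => {[[[{}]]]}{}P => {[[[{}]]]}{}{}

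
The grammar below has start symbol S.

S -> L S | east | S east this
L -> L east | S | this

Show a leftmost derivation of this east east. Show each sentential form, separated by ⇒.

S ⇒ L S ⇒ S S ⇒ L S S ⇒ this S S ⇒ this east S ⇒ this east east

S ⇒ L S   [S -> L S]
L S ⇒ S S   [L -> S]
S S ⇒ L S S   [S -> L S]
L S S ⇒ this S S   [L -> this]
this S S ⇒ this east S   [S -> east]
this east S ⇒ this east east   [S -> east]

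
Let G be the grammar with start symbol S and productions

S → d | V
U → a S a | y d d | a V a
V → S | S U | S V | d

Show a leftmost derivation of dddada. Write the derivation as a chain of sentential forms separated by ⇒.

S ⇒ V ⇒ SV ⇒ dV ⇒ dSV ⇒ ddV ⇒ ddSU ⇒ dddU ⇒ dddaSa ⇒ dddada

S ⇒ V   [S → V]
V ⇒ SV   [V → S V]
SV ⇒ dV   [S → d]
dV ⇒ dSV   [V → S V]
dSV ⇒ ddV   [S → d]
ddV ⇒ ddSU   [V → S U]
ddSU ⇒ dddU   [S → d]
dddU ⇒ dddaSa   [U → a S a]
dddaSa ⇒ dddada   [S → d]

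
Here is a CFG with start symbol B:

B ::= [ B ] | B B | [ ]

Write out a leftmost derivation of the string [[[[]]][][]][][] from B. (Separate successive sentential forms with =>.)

B => BB => BBB => [B]BB => [BB]BB => [BBB]BB => [[B]BB]BB => [[[B]]BB]BB => [[[[]]]BB]BB => [[[[]]][]B]BB => [[[[]]][][]]BB => [[[[]]][][]][]B => [[[[]]][][]][][]

B => BB   [B ::= B B]
BB => BBB   [B ::= B B]
BBB => [B]BB   [B ::= [ B ]]
[B]BB => [BB]BB   [B ::= B B]
[BB]BB => [BBB]BB   [B ::= B B]
[BBB]BB => [[B]BB]BB   [B ::= [ B ]]
[[B]BB]BB => [[[B]]BB]BB   [B ::= [ B ]]
[[[B]]BB]BB => [[[[]]]BB]BB   [B ::= [ ]]
[[[[]]]BB]BB => [[[[]]][]B]BB   [B ::= [ ]]
[[[[]]][]B]BB => [[[[]]][][]]BB   [B ::= [ ]]
[[[[]]][][]]BB => [[[[]]][][]][]B   [B ::= [ ]]
[[[[]]][][]][]B => [[[[]]][][]][][]   [B ::= [ ]]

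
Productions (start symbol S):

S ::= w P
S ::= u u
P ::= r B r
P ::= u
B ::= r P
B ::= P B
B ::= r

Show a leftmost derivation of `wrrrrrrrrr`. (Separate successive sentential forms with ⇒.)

S⇒wP⇒wrBr⇒wrPBr⇒wrrBrBr⇒wrrrPrBr⇒wrrrrBrrBr⇒wrrrrrrrBr⇒wrrrrrrrrr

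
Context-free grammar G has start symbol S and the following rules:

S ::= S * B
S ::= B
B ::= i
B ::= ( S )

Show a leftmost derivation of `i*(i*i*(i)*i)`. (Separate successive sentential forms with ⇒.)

S ⇒ S*B ⇒ B*B ⇒ i*B ⇒ i*(S) ⇒ i*(S*B) ⇒ i*(S*B*B) ⇒ i*(S*B*B*B) ⇒ i*(B*B*B*B) ⇒ i*(i*B*B*B) ⇒ i*(i*i*B*B) ⇒ i*(i*i*(S)*B) ⇒ i*(i*i*(B)*B) ⇒ i*(i*i*(i)*B) ⇒ i*(i*i*(i)*i)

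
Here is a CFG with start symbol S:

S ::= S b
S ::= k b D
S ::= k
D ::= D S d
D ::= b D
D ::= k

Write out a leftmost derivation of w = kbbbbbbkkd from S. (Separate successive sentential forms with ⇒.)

S ⇒ kbD ⇒ kbbD ⇒ kbbDSd ⇒ kbbbDSd ⇒ kbbbbDSd ⇒ kbbbbbDSd ⇒ kbbbbbbDSd ⇒ kbbbbbbkSd ⇒ kbbbbbbkkd

S ⇒ kbD   [S ::= k b D]
kbD ⇒ kbbD   [D ::= b D]
kbbD ⇒ kbbDSd   [D ::= D S d]
kbbDSd ⇒ kbbbDSd   [D ::= b D]
kbbbDSd ⇒ kbbbbDSd   [D ::= b D]
kbbbbDSd ⇒ kbbbbbDSd   [D ::= b D]
kbbbbbDSd ⇒ kbbbbbbDSd   [D ::= b D]
kbbbbbbDSd ⇒ kbbbbbbkSd   [D ::= k]
kbbbbbbkSd ⇒ kbbbbbbkkd   [S ::= k]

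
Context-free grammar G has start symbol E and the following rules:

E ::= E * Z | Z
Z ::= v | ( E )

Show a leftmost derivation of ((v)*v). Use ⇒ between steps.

E ⇒ Z   [E ::= Z]
Z ⇒ (E)   [Z ::= ( E )]
(E) ⇒ (E*Z)   [E ::= E * Z]
(E*Z) ⇒ (Z*Z)   [E ::= Z]
(Z*Z) ⇒ ((E)*Z)   [Z ::= ( E )]
((E)*Z) ⇒ ((Z)*Z)   [E ::= Z]
((Z)*Z) ⇒ ((v)*Z)   [Z ::= v]
((v)*Z) ⇒ ((v)*v)   [Z ::= v]

E⇒Z⇒(E)⇒(E*Z)⇒(Z*Z)⇒((E)*Z)⇒((Z)*Z)⇒((v)*Z)⇒((v)*v)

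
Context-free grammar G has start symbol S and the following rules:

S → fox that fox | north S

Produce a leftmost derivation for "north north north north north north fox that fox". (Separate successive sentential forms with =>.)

S => north S   [S → north S]
north S => north north S   [S → north S]
north north S => north north north S   [S → north S]
north north north S => north north north north S   [S → north S]
north north north north S => north north north north north S   [S → north S]
north north north north north S => north north north north north north S   [S → north S]
north north north north north north S => north north north north north north fox that fox   [S → fox that fox]

S => north S => north north S => north north north S => north north north north S => north north north north north S => north north north north north north S => north north north north north north fox that fox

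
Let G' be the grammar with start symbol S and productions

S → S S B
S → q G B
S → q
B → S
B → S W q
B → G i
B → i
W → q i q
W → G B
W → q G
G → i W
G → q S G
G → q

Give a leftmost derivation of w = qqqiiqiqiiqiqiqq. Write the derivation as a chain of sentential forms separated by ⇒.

S ⇒ qGB   [S → q G B]
qGB ⇒ qqB   [G → q]
qqB ⇒ qqSWq   [B → S W q]
qqSWq ⇒ qqSSBWq   [S → S S B]
qqSSBWq ⇒ qqqGBSBWq   [S → q G B]
qqqGBSBWq ⇒ qqqiWBSBWq   [G → i W]
qqqiWBSBWq ⇒ qqqiGBBSBWq   [W → G B]
qqqiGBBSBWq ⇒ qqqiiWBBSBWq   [G → i W]
qqqiiWBBSBWq ⇒ qqqiiqiqBBSBWq   [W → q i q]
qqqiiqiqBBSBWq ⇒ qqqiiqiqiBSBWq   [B → i]
qqqiiqiqiBSBWq ⇒ qqqiiqiqiiSBWq   [B → i]
qqqiiqiqiiSBWq ⇒ qqqiiqiqiiqBWq   [S → q]
qqqiiqiqiiqBWq ⇒ qqqiiqiqiiqiWq   [B → i]
qqqiiqiqiiqiWq ⇒ qqqiiqiqiiqiqiqq   [W → q i q]

S ⇒ qGB ⇒ qqB ⇒ qqSWq ⇒ qqSSBWq ⇒ qqqGBSBWq ⇒ qqqiWBSBWq ⇒ qqqiGBBSBWq ⇒ qqqiiWBBSBWq ⇒ qqqiiqiqBBSBWq ⇒ qqqiiqiqiBSBWq ⇒ qqqiiqiqiiSBWq ⇒ qqqiiqiqiiqBWq ⇒ qqqiiqiqiiqiWq ⇒ qqqiiqiqiiqiqiqq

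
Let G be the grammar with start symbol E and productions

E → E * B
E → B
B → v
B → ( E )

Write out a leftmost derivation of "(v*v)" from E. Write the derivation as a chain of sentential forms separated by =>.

E => B   [E → B]
B => (E)   [B → ( E )]
(E) => (E*B)   [E → E * B]
(E*B) => (B*B)   [E → B]
(B*B) => (v*B)   [B → v]
(v*B) => (v*v)   [B → v]

E => B => (E) => (E*B) => (B*B) => (v*B) => (v*v)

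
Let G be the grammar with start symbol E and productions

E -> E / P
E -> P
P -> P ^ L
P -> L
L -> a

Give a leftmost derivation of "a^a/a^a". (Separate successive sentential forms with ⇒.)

E⇒E/P⇒P/P⇒P^L/P⇒L^L/P⇒a^L/P⇒a^a/P⇒a^a/P^L⇒a^a/L^L⇒a^a/a^L⇒a^a/a^a

E ⇒ E/P   [E -> E / P]
E/P ⇒ P/P   [E -> P]
P/P ⇒ P^L/P   [P -> P ^ L]
P^L/P ⇒ L^L/P   [P -> L]
L^L/P ⇒ a^L/P   [L -> a]
a^L/P ⇒ a^a/P   [L -> a]
a^a/P ⇒ a^a/P^L   [P -> P ^ L]
a^a/P^L ⇒ a^a/L^L   [P -> L]
a^a/L^L ⇒ a^a/a^L   [L -> a]
a^a/a^L ⇒ a^a/a^a   [L -> a]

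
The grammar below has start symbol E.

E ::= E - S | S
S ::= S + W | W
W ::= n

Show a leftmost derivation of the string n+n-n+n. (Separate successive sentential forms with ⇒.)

E⇒E-S⇒S-S⇒S+W-S⇒W+W-S⇒n+W-S⇒n+n-S⇒n+n-S+W⇒n+n-W+W⇒n+n-n+W⇒n+n-n+n

E ⇒ E-S   [E ::= E - S]
E-S ⇒ S-S   [E ::= S]
S-S ⇒ S+W-S   [S ::= S + W]
S+W-S ⇒ W+W-S   [S ::= W]
W+W-S ⇒ n+W-S   [W ::= n]
n+W-S ⇒ n+n-S   [W ::= n]
n+n-S ⇒ n+n-S+W   [S ::= S + W]
n+n-S+W ⇒ n+n-W+W   [S ::= W]
n+n-W+W ⇒ n+n-n+W   [W ::= n]
n+n-n+W ⇒ n+n-n+n   [W ::= n]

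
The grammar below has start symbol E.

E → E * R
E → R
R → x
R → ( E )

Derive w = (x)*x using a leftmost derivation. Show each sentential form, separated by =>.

E => E*R => R*R => (E)*R => (R)*R => (x)*R => (x)*x

E => E*R   [E → E * R]
E*R => R*R   [E → R]
R*R => (E)*R   [R → ( E )]
(E)*R => (R)*R   [E → R]
(R)*R => (x)*R   [R → x]
(x)*R => (x)*x   [R → x]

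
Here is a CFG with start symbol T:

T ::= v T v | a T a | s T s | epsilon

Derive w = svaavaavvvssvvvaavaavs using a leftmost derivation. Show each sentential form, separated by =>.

T => sTs   [T ::= s T s]
sTs => svTvs   [T ::= v T v]
svTvs => svaTavs   [T ::= a T a]
svaTavs => svaaTaavs   [T ::= a T a]
svaaTaavs => svaavTvaavs   [T ::= v T v]
svaavTvaavs => svaavaTavaavs   [T ::= a T a]
svaavaTavaavs => svaavaaTaavaavs   [T ::= a T a]
svaavaaTaavaavs => svaavaavTvaavaavs   [T ::= v T v]
svaavaavTvaavaavs => svaavaavvTvvaavaavs   [T ::= v T v]
svaavaavvTvvaavaavs => svaavaavvvTvvvaavaavs   [T ::= v T v]
svaavaavvvTvvvaavaavs => svaavaavvvsTsvvvaavaavs   [T ::= s T s]
svaavaavvvsTsvvvaavaavs => svaavaavvvssvvvaavaavs   [T ::= epsilon]

T => sTs => svTvs => svaTavs => svaaTaavs => svaavTvaavs => svaavaTavaavs => svaavaaTaavaavs => svaavaavTvaavaavs => svaavaavvTvvaavaavs => svaavaavvvTvvvaavaavs => svaavaavvvsTsvvvaavaavs => svaavaavvvssvvvaavaavs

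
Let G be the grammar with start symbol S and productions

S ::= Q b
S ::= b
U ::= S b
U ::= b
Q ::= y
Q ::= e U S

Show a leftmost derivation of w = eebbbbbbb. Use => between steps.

S => Qb => eUSb => eSbSb => eQbbSb => eeUSbbSb => eeSbSbbSb => eebbSbbSb => eebbbbbSb => eebbbbbbb

S => Qb   [S ::= Q b]
Qb => eUSb   [Q ::= e U S]
eUSb => eSbSb   [U ::= S b]
eSbSb => eQbbSb   [S ::= Q b]
eQbbSb => eeUSbbSb   [Q ::= e U S]
eeUSbbSb => eeSbSbbSb   [U ::= S b]
eeSbSbbSb => eebbSbbSb   [S ::= b]
eebbSbbSb => eebbbbbSb   [S ::= b]
eebbbbbSb => eebbbbbbb   [S ::= b]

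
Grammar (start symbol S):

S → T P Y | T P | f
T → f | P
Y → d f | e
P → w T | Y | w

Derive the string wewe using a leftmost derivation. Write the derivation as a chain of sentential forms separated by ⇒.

S ⇒ TPY   [S → T P Y]
TPY ⇒ PPY   [T → P]
PPY ⇒ wTPY   [P → w T]
wTPY ⇒ wPPY   [T → P]
wPPY ⇒ wYPY   [P → Y]
wYPY ⇒ wePY   [Y → e]
wePY ⇒ wewY   [P → w]
wewY ⇒ wewe   [Y → e]

S ⇒ TPY ⇒ PPY ⇒ wTPY ⇒ wPPY ⇒ wYPY ⇒ wePY ⇒ wewY ⇒ wewe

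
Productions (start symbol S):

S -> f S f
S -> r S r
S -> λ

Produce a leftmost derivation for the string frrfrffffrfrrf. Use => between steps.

S => fSf => frSrf => frrSrrf => frrfSfrrf => frrfrSrfrrf => frrfrfSfrfrrf => frrfrffSffrfrrf => frrfrffffrfrrf

S => fSf   [S -> f S f]
fSf => frSrf   [S -> r S r]
frSrf => frrSrrf   [S -> r S r]
frrSrrf => frrfSfrrf   [S -> f S f]
frrfSfrrf => frrfrSrfrrf   [S -> r S r]
frrfrSrfrrf => frrfrfSfrfrrf   [S -> f S f]
frrfrfSfrfrrf => frrfrffSffrfrrf   [S -> f S f]
frrfrffSffrfrrf => frrfrffffrfrrf   [S -> λ]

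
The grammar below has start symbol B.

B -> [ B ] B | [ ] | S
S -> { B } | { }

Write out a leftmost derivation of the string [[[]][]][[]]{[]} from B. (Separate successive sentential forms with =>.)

B => [B]B => [[B]B]B => [[[]]B]B => [[[]][]]B => [[[]][]][B]B => [[[]][]][[]]B => [[[]][]][[]]S => [[[]][]][[]]{B} => [[[]][]][[]]{[]}

B => [B]B   [B -> [ B ] B]
[B]B => [[B]B]B   [B -> [ B ] B]
[[B]B]B => [[[]]B]B   [B -> [ ]]
[[[]]B]B => [[[]][]]B   [B -> [ ]]
[[[]][]]B => [[[]][]][B]B   [B -> [ B ] B]
[[[]][]][B]B => [[[]][]][[]]B   [B -> [ ]]
[[[]][]][[]]B => [[[]][]][[]]S   [B -> S]
[[[]][]][[]]S => [[[]][]][[]]{B}   [S -> { B }]
[[[]][]][[]]{B} => [[[]][]][[]]{[]}   [B -> [ ]]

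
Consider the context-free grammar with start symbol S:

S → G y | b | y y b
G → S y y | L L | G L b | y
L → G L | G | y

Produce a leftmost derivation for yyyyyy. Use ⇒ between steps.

S ⇒ Gy   [S → G y]
Gy ⇒ LLy   [G → L L]
LLy ⇒ GLLy   [L → G L]
GLLy ⇒ LLLLy   [G → L L]
LLLLy ⇒ GLLLy   [L → G]
GLLLy ⇒ LLLLLy   [G → L L]
LLLLLy ⇒ yLLLLy   [L → y]
yLLLLy ⇒ yyLLLy   [L → y]
yyLLLy ⇒ yyyLLy   [L → y]
yyyLLy ⇒ yyyGLy   [L → G]
yyyGLy ⇒ yyyyLy   [G → y]
yyyyLy ⇒ yyyyyy   [L → y]

S ⇒ Gy ⇒ LLy ⇒ GLLy ⇒ LLLLy ⇒ GLLLy ⇒ LLLLLy ⇒ yLLLLy ⇒ yyLLLy ⇒ yyyLLy ⇒ yyyGLy ⇒ yyyyLy ⇒ yyyyyy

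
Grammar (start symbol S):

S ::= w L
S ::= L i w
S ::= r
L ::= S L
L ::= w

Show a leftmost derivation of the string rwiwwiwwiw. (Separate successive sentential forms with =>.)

S => Liw   [S ::= L i w]
Liw => SLiw   [L ::= S L]
SLiw => LiwLiw   [S ::= L i w]
LiwLiw => SLiwLiw   [L ::= S L]
SLiwLiw => LiwLiwLiw   [S ::= L i w]
LiwLiwLiw => SLiwLiwLiw   [L ::= S L]
SLiwLiwLiw => rLiwLiwLiw   [S ::= r]
rLiwLiwLiw => rwiwLiwLiw   [L ::= w]
rwiwLiwLiw => rwiwwiwLiw   [L ::= w]
rwiwwiwLiw => rwiwwiwwiw   [L ::= w]

S=>Liw=>SLiw=>LiwLiw=>SLiwLiw=>LiwLiwLiw=>SLiwLiwLiw=>rLiwLiwLiw=>rwiwLiwLiw=>rwiwwiwLiw=>rwiwwiwwiw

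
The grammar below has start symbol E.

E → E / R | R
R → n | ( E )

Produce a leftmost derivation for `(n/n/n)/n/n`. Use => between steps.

E=>E/R=>E/R/R=>R/R/R=>(E)/R/R=>(E/R)/R/R=>(E/R/R)/R/R=>(R/R/R)/R/R=>(n/R/R)/R/R=>(n/n/R)/R/R=>(n/n/n)/R/R=>(n/n/n)/n/R=>(n/n/n)/n/n

E => E/R   [E → E / R]
E/R => E/R/R   [E → E / R]
E/R/R => R/R/R   [E → R]
R/R/R => (E)/R/R   [R → ( E )]
(E)/R/R => (E/R)/R/R   [E → E / R]
(E/R)/R/R => (E/R/R)/R/R   [E → E / R]
(E/R/R)/R/R => (R/R/R)/R/R   [E → R]
(R/R/R)/R/R => (n/R/R)/R/R   [R → n]
(n/R/R)/R/R => (n/n/R)/R/R   [R → n]
(n/n/R)/R/R => (n/n/n)/R/R   [R → n]
(n/n/n)/R/R => (n/n/n)/n/R   [R → n]
(n/n/n)/n/R => (n/n/n)/n/n   [R → n]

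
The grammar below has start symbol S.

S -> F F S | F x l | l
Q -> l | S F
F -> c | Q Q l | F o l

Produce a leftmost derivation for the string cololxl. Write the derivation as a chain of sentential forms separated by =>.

S => Fxl   [S -> F x l]
Fxl => Folxl   [F -> F o l]
Folxl => Fololxl   [F -> F o l]
Fololxl => cololxl   [F -> c]

S => Fxl => Folxl => Fololxl => cololxl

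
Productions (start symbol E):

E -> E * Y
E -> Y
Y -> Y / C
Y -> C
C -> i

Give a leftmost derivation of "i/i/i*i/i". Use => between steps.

E => E*Y => Y*Y => Y/C*Y => Y/C/C*Y => C/C/C*Y => i/C/C*Y => i/i/C*Y => i/i/i*Y => i/i/i*Y/C => i/i/i*C/C => i/i/i*i/C => i/i/i*i/i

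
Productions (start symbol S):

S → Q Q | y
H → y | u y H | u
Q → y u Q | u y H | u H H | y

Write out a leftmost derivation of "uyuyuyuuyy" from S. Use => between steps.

S=>QQ=>uHHQ=>uyHQ=>uyuyHQ=>uyuyuyHQ=>uyuyuyuQ=>uyuyuyuuHH=>uyuyuyuuyH=>uyuyuyuuyy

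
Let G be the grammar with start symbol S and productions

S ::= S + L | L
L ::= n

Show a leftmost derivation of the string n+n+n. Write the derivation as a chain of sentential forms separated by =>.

S => S+L => S+L+L => L+L+L => n+L+L => n+n+L => n+n+n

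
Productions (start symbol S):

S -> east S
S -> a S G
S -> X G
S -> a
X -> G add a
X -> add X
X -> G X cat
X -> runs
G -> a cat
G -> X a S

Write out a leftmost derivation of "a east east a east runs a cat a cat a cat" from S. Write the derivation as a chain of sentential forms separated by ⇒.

S ⇒ a S G ⇒ a east S G ⇒ a east east S G ⇒ a east east a S G G ⇒ a east east a east S G G ⇒ a east east a east X G G G ⇒ a east east a east runs G G G ⇒ a east east a east runs a cat G G ⇒ a east east a east runs a cat a cat G ⇒ a east east a east runs a cat a cat a cat

S ⇒ a S G   [S -> a S G]
a S G ⇒ a east S G   [S -> east S]
a east S G ⇒ a east east S G   [S -> east S]
a east east S G ⇒ a east east a S G G   [S -> a S G]
a east east a S G G ⇒ a east east a east S G G   [S -> east S]
a east east a east S G G ⇒ a east east a east X G G G   [S -> X G]
a east east a east X G G G ⇒ a east east a east runs G G G   [X -> runs]
a east east a east runs G G G ⇒ a east east a east runs a cat G G   [G -> a cat]
a east east a east runs a cat G G ⇒ a east east a east runs a cat a cat G   [G -> a cat]
a east east a east runs a cat a cat G ⇒ a east east a east runs a cat a cat a cat   [G -> a cat]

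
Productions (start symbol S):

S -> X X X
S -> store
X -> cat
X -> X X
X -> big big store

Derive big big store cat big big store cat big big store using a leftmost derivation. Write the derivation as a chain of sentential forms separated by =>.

S => X X X   [S -> X X X]
X X X => big big store X X   [X -> big big store]
big big store X X => big big store cat X   [X -> cat]
big big store cat X => big big store cat X X   [X -> X X]
big big store cat X X => big big store cat X X X   [X -> X X]
big big store cat X X X => big big store cat big big store X X   [X -> big big store]
big big store cat big big store X X => big big store cat big big store cat X   [X -> cat]
big big store cat big big store cat X => big big store cat big big store cat big big store   [X -> big big store]

S => X X X => big big store X X => big big store cat X => big big store cat X X => big big store cat X X X => big big store cat big big store X X => big big store cat big big store cat X => big big store cat big big store cat big big store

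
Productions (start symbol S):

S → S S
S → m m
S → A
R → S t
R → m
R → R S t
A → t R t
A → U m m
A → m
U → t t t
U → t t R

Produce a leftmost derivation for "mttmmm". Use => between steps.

S => SS   [S → S S]
SS => AS   [S → A]
AS => mS   [A → m]
mS => mA   [S → A]
mA => mUmm   [A → U m m]
mUmm => mttRmm   [U → t t R]
mttRmm => mttmmm   [R → m]

S=>SS=>AS=>mS=>mA=>mUmm=>mttRmm=>mttmmm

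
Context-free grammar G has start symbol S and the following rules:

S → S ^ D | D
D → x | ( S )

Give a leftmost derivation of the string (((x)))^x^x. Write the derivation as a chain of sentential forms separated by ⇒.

S⇒S^D⇒S^D^D⇒D^D^D⇒(S)^D^D⇒(D)^D^D⇒((S))^D^D⇒((D))^D^D⇒(((S)))^D^D⇒(((D)))^D^D⇒(((x)))^D^D⇒(((x)))^x^D⇒(((x)))^x^x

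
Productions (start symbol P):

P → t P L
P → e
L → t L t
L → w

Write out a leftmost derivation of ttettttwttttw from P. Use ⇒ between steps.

P ⇒ tPL   [P → t P L]
tPL ⇒ ttPLL   [P → t P L]
ttPLL ⇒ tteLL   [P → e]
tteLL ⇒ ttetLtL   [L → t L t]
ttetLtL ⇒ ttettLttL   [L → t L t]
ttettLttL ⇒ ttetttLtttL   [L → t L t]
ttetttLtttL ⇒ ttettttLttttL   [L → t L t]
ttettttLttttL ⇒ ttettttwttttL   [L → w]
ttettttwttttL ⇒ ttettttwttttw   [L → w]

P ⇒ tPL ⇒ ttPLL ⇒ tteLL ⇒ ttetLtL ⇒ ttettLttL ⇒ ttetttLtttL ⇒ ttettttLttttL ⇒ ttettttwttttL ⇒ ttettttwttttw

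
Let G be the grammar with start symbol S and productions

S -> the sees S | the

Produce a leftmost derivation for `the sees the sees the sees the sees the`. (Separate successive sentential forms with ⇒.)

S ⇒ the sees S   [S -> the sees S]
the sees S ⇒ the sees the sees S   [S -> the sees S]
the sees the sees S ⇒ the sees the sees the sees S   [S -> the sees S]
the sees the sees the sees S ⇒ the sees the sees the sees the sees S   [S -> the sees S]
the sees the sees the sees the sees S ⇒ the sees the sees the sees the sees the   [S -> the]

S ⇒ the sees S ⇒ the sees the sees S ⇒ the sees the sees the sees S ⇒ the sees the sees the sees the sees S ⇒ the sees the sees the sees the sees the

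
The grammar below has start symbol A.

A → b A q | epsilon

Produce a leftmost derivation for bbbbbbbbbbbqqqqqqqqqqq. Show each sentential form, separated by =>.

A => bAq   [A → b A q]
bAq => bbAqq   [A → b A q]
bbAqq => bbbAqqq   [A → b A q]
bbbAqqq => bbbbAqqqq   [A → b A q]
bbbbAqqqq => bbbbbAqqqqq   [A → b A q]
bbbbbAqqqqq => bbbbbbAqqqqqq   [A → b A q]
bbbbbbAqqqqqq => bbbbbbbAqqqqqqq   [A → b A q]
bbbbbbbAqqqqqqq => bbbbbbbbAqqqqqqqq   [A → b A q]
bbbbbbbbAqqqqqqqq => bbbbbbbbbAqqqqqqqqq   [A → b A q]
bbbbbbbbbAqqqqqqqqq => bbbbbbbbbbAqqqqqqqqqq   [A → b A q]
bbbbbbbbbbAqqqqqqqqqq => bbbbbbbbbbbAqqqqqqqqqqq   [A → b A q]
bbbbbbbbbbbAqqqqqqqqqqq => bbbbbbbbbbbqqqqqqqqqqq   [A → epsilon]

A => bAq => bbAqq => bbbAqqq => bbbbAqqqq => bbbbbAqqqqq => bbbbbbAqqqqqq => bbbbbbbAqqqqqqq => bbbbbbbbAqqqqqqqq => bbbbbbbbbAqqqqqqqqq => bbbbbbbbbbAqqqqqqqqqq => bbbbbbbbbbbAqqqqqqqqqqq => bbbbbbbbbbbqqqqqqqqqqq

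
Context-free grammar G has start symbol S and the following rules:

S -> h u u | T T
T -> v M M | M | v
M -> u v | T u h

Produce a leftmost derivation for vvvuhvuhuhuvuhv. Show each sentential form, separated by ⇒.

S ⇒ TT ⇒ MT ⇒ TuhT ⇒ vMMuhT ⇒ vTuhMuhT ⇒ vvMMuhMuhT ⇒ vvTuhMuhMuhT ⇒ vvvuhMuhMuhT ⇒ vvvuhTuhuhMuhT ⇒ vvvuhvuhuhMuhT ⇒ vvvuhvuhuhuvuhT ⇒ vvvuhvuhuhuvuhv

S ⇒ TT   [S -> T T]
TT ⇒ MT   [T -> M]
MT ⇒ TuhT   [M -> T u h]
TuhT ⇒ vMMuhT   [T -> v M M]
vMMuhT ⇒ vTuhMuhT   [M -> T u h]
vTuhMuhT ⇒ vvMMuhMuhT   [T -> v M M]
vvMMuhMuhT ⇒ vvTuhMuhMuhT   [M -> T u h]
vvTuhMuhMuhT ⇒ vvvuhMuhMuhT   [T -> v]
vvvuhMuhMuhT ⇒ vvvuhTuhuhMuhT   [M -> T u h]
vvvuhTuhuhMuhT ⇒ vvvuhvuhuhMuhT   [T -> v]
vvvuhvuhuhMuhT ⇒ vvvuhvuhuhuvuhT   [M -> u v]
vvvuhvuhuhuvuhT ⇒ vvvuhvuhuhuvuhv   [T -> v]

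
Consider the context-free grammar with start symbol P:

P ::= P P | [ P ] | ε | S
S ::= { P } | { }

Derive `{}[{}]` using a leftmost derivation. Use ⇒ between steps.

P⇒PP⇒SP⇒{}P⇒{}[P]⇒{}[S]⇒{}[{}]

P ⇒ PP   [P ::= P P]
PP ⇒ SP   [P ::= S]
SP ⇒ {}P   [S ::= { }]
{}P ⇒ {}[P]   [P ::= [ P ]]
{}[P] ⇒ {}[S]   [P ::= S]
{}[S] ⇒ {}[{}]   [S ::= { }]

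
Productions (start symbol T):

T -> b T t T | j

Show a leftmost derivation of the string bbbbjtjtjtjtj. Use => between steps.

T => bTtT   [T -> b T t T]
bTtT => bbTtTtT   [T -> b T t T]
bbTtTtT => bbbTtTtTtT   [T -> b T t T]
bbbTtTtTtT => bbbbTtTtTtTtT   [T -> b T t T]
bbbbTtTtTtTtT => bbbbjtTtTtTtT   [T -> j]
bbbbjtTtTtTtT => bbbbjtjtTtTtT   [T -> j]
bbbbjtjtTtTtT => bbbbjtjtjtTtT   [T -> j]
bbbbjtjtjtTtT => bbbbjtjtjtjtT   [T -> j]
bbbbjtjtjtjtT => bbbbjtjtjtjtj   [T -> j]

T => bTtT => bbTtTtT => bbbTtTtTtT => bbbbTtTtTtTtT => bbbbjtTtTtTtT => bbbbjtjtTtTtT => bbbbjtjtjtTtT => bbbbjtjtjtjtT => bbbbjtjtjtjtj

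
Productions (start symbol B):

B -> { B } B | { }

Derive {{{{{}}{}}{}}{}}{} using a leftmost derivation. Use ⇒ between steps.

B ⇒ {B}B ⇒ {{B}B}B ⇒ {{{B}B}B}B ⇒ {{{{B}B}B}B}B ⇒ {{{{{}}B}B}B}B ⇒ {{{{{}}{}}B}B}B ⇒ {{{{{}}{}}{}}B}B ⇒ {{{{{}}{}}{}}{}}B ⇒ {{{{{}}{}}{}}{}}{}

B ⇒ {B}B   [B -> { B } B]
{B}B ⇒ {{B}B}B   [B -> { B } B]
{{B}B}B ⇒ {{{B}B}B}B   [B -> { B } B]
{{{B}B}B}B ⇒ {{{{B}B}B}B}B   [B -> { B } B]
{{{{B}B}B}B}B ⇒ {{{{{}}B}B}B}B   [B -> { }]
{{{{{}}B}B}B}B ⇒ {{{{{}}{}}B}B}B   [B -> { }]
{{{{{}}{}}B}B}B ⇒ {{{{{}}{}}{}}B}B   [B -> { }]
{{{{{}}{}}{}}B}B ⇒ {{{{{}}{}}{}}{}}B   [B -> { }]
{{{{{}}{}}{}}{}}B ⇒ {{{{{}}{}}{}}{}}{}   [B -> { }]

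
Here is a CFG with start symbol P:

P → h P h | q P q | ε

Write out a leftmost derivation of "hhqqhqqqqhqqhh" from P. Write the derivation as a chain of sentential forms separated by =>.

P=>hPh=>hhPhh=>hhqPqhh=>hhqqPqqhh=>hhqqhPhqqhh=>hhqqhqPqhqqhh=>hhqqhqqPqqhqqhh=>hhqqhqqqqhqqhh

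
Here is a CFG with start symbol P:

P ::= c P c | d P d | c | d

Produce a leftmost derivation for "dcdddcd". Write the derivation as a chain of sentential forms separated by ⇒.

P ⇒ dPd ⇒ dcPcd ⇒ dcdPdcd ⇒ dcdddcd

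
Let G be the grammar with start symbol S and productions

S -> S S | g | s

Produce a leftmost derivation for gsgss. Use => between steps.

S=>SS=>gS=>gSS=>gSSS=>gsSS=>gsSSS=>gsgSS=>gsgsS=>gsgss

S => SS   [S -> S S]
SS => gS   [S -> g]
gS => gSS   [S -> S S]
gSS => gSSS   [S -> S S]
gSSS => gsSS   [S -> s]
gsSS => gsSSS   [S -> S S]
gsSSS => gsgSS   [S -> g]
gsgSS => gsgsS   [S -> s]
gsgsS => gsgss   [S -> s]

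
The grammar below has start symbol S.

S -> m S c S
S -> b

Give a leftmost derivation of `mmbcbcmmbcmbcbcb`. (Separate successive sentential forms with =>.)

S => mScS => mmScScS => mmbcScS => mmbcbcS => mmbcbcmScS => mmbcbcmmScScS => mmbcbcmmbcScS => mmbcbcmmbcmScScS => mmbcbcmmbcmbcScS => mmbcbcmmbcmbcbcS => mmbcbcmmbcmbcbcb

S => mScS   [S -> m S c S]
mScS => mmScScS   [S -> m S c S]
mmScScS => mmbcScS   [S -> b]
mmbcScS => mmbcbcS   [S -> b]
mmbcbcS => mmbcbcmScS   [S -> m S c S]
mmbcbcmScS => mmbcbcmmScScS   [S -> m S c S]
mmbcbcmmScScS => mmbcbcmmbcScS   [S -> b]
mmbcbcmmbcScS => mmbcbcmmbcmScScS   [S -> m S c S]
mmbcbcmmbcmScScS => mmbcbcmmbcmbcScS   [S -> b]
mmbcbcmmbcmbcScS => mmbcbcmmbcmbcbcS   [S -> b]
mmbcbcmmbcmbcbcS => mmbcbcmmbcmbcbcb   [S -> b]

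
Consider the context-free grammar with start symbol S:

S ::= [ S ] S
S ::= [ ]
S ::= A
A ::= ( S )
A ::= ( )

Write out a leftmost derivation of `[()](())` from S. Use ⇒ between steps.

S ⇒ [S]S   [S ::= [ S ] S]
[S]S ⇒ [A]S   [S ::= A]
[A]S ⇒ [()]S   [A ::= ( )]
[()]S ⇒ [()]A   [S ::= A]
[()]A ⇒ [()](S)   [A ::= ( S )]
[()](S) ⇒ [()](A)   [S ::= A]
[()](A) ⇒ [()](())   [A ::= ( )]

S⇒[S]S⇒[A]S⇒[()]S⇒[()]A⇒[()](S)⇒[()](A)⇒[()](())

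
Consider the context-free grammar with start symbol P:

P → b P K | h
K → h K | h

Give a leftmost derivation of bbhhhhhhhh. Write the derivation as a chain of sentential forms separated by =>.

P => bPK   [P → b P K]
bPK => bbPKK   [P → b P K]
bbPKK => bbhKK   [P → h]
bbhKK => bbhhKK   [K → h K]
bbhhKK => bbhhhKK   [K → h K]
bbhhhKK => bbhhhhKK   [K → h K]
bbhhhhKK => bbhhhhhK   [K → h]
bbhhhhhK => bbhhhhhhK   [K → h K]
bbhhhhhhK => bbhhhhhhhK   [K → h K]
bbhhhhhhhK => bbhhhhhhhh   [K → h]

P=>bPK=>bbPKK=>bbhKK=>bbhhKK=>bbhhhKK=>bbhhhhKK=>bbhhhhhK=>bbhhhhhhK=>bbhhhhhhhK=>bbhhhhhhhh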